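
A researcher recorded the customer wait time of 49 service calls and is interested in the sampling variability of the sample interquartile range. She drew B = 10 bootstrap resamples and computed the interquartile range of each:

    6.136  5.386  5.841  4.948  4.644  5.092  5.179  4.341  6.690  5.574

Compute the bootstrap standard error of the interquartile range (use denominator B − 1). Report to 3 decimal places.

Bootstrap SE is the standard deviation of the 10 replicate interquartile ranges.
Mean of replicates: (6.136 + 5.386 + 5.841 + 4.948 + 4.644 + 5.092 + 5.179 + 4.341 + 6.690 + 5.574) / 10 = 53.8310 / 10 = 5.3831
Sum of squared deviations: (+0.7529)² + (+0.0029)² + (+0.4579)² + (−0.4351)² + (−0.7391)² + (−0.2911)² + (−0.2041)² + (−1.0421)² + (+1.3069)² + (+0.1909)² = 4.4689
Variance = 4.4689 / 9 = 0.4965
SE* = √0.4965

SE* = 0.705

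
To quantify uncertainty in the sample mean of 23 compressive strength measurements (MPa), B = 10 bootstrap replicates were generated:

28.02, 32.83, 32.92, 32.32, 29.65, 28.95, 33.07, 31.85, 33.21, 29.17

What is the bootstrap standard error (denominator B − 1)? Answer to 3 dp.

Bootstrap SE is the standard deviation of the 10 replicate means.
Mean of replicates: (28.02 + 32.83 + 32.92 + 32.32 + 29.65 + 28.95 + 33.07 + 31.85 + 33.21 + 29.17) / 10 = 311.9900 / 10 = 31.1990
Sum of squared deviations: (−3.1790)² + (+1.6310)² + (+1.7210)² + (+1.1210)² + (−1.5490)² + (−2.2490)² + (+1.8710)² + (+0.6510)² + (+2.0110)² + (−2.0290)² = 36.5275
Variance = 36.5275 / 9 = 4.0586
SE* = √4.0586

SE* = 2.015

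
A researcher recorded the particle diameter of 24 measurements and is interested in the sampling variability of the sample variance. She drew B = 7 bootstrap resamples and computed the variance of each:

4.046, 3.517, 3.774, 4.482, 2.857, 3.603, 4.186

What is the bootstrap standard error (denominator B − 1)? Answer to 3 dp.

SE* = 0.529

Bootstrap SE is the standard deviation of the 7 replicate variances.
Mean of replicates: (4.046 + 3.517 + 3.774 + 4.482 + 2.857 + 3.603 + 4.186) / 7 = 26.4650 / 7 = 3.7807
Sum of squared deviations: (+0.2653)² + (−0.2637)² + (−0.0067)² + (+0.7013)² + (−0.9237)² + (−0.1777)² + (+0.4053)² = 1.6809
Variance = 1.6809 / 6 = 0.2801
SE* = √0.2801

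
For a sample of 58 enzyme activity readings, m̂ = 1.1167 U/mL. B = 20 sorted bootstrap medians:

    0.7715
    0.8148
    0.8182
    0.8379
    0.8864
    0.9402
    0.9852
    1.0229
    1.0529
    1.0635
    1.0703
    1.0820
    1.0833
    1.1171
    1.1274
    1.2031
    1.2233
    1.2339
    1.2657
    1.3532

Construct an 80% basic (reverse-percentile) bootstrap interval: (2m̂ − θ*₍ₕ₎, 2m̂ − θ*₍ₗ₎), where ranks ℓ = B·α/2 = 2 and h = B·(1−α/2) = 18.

(0.9995, 1.4186)

Percentile endpoints at ranks 2 and 18: θ*₍2₎ = 0.8148, θ*₍18₎ = 1.2339.
Basic interval reflects these around m̂:
  lower = 2 × 1.1167 − 1.2339 = 0.9995
  upper = 2 × 1.1167 − 0.8148 = 1.4186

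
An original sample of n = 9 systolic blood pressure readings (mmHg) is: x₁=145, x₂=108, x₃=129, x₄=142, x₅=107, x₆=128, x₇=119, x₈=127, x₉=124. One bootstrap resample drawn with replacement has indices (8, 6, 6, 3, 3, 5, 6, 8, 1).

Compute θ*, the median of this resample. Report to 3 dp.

Resample values: 127, 128, 128, 129, 129, 107, 128, 127, 145.
Sorted: 107, 127, 127, 128, 128, 128, 129, 129, 145
Median = middle value = 128.000

θ* = 128.000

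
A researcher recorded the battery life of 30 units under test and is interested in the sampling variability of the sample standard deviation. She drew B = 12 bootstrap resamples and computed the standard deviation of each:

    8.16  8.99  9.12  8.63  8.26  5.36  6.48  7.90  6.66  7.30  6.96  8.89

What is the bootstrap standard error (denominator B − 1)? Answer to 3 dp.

SE* = 1.178

Bootstrap SE is the standard deviation of the 12 replicate standard deviations.
Mean of replicates: (8.16 + 8.99 + 9.12 + 8.63 + 8.26 + 5.36 + 6.48 + 7.90 + 6.66 + 7.30 + 6.96 + 8.89) / 12 = 92.7100 / 12 = 7.7258
Sum of squared deviations: (+0.4342)² + (+1.2642)² + (+1.3942)² + (+0.9042)² + (+0.5342)² + (−2.3658)² + (−1.2458)² + (+0.1742)² + (−1.0658)² + (−0.4258)² + (−0.7658)² + (+1.1642)² = 15.2719
Variance = 15.2719 / 11 = 1.3884
SE* = √1.3884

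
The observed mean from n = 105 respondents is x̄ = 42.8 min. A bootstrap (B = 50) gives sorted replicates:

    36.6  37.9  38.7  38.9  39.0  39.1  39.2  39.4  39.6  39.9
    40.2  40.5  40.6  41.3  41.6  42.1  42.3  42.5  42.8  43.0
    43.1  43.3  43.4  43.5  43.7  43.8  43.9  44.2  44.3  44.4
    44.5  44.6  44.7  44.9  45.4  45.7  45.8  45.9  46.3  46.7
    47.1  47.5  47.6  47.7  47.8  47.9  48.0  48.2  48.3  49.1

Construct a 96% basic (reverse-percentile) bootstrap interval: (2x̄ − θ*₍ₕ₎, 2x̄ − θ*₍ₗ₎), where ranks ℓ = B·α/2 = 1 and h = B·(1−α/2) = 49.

(37.3, 49.0)

Percentile endpoints at ranks 1 and 49: θ*₍1₎ = 36.6, θ*₍49₎ = 48.3.
Basic interval reflects these around x̄:
  lower = 2 × 42.8 − 48.3 = 37.3
  upper = 2 × 42.8 − 36.6 = 49.0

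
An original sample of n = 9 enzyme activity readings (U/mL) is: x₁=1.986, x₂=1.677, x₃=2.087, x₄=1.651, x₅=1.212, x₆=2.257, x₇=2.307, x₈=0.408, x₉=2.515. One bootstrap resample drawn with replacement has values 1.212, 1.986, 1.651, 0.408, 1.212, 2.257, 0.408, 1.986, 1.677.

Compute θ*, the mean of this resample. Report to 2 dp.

Mean = (1.212 + 1.986 + 1.651 + 0.408 + 1.212 + 2.257 + 0.408 + 1.986 + 1.677) / 9 = 12.7970 / 9 = 1.42

θ* = 1.42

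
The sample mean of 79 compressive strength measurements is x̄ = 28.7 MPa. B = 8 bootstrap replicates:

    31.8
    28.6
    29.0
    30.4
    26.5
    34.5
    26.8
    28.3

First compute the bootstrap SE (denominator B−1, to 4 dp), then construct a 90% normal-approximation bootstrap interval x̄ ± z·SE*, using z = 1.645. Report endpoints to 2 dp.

Mean of replicates = 29.4875; sum of squared deviations = 49.8887; SE* = √(49.8887/7) = 2.6696
Margin = 1.645 × 2.6696 = 4.391
Interval: 28.7 ± 4.391

(24.31, 33.09)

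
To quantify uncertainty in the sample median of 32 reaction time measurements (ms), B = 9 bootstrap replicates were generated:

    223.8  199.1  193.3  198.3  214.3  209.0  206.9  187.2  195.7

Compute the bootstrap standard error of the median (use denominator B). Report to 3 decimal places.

Bootstrap SE is the standard deviation of the 9 replicate medians.
Mean of replicates: (223.8 + 199.1 + 193.3 + 198.3 + 214.3 + 209.0 + 206.9 + 187.2 + 195.7) / 9 = 1827.6000 / 9 = 203.0667
Sum of squared deviations: (+20.7333)² + (−3.9667)² + (−9.7667)² + (−4.7667)² + (+11.2333)² + (+5.9333)² + (+3.8333)² + (−15.8667)² + (−7.3667)² = 1045.8200
Variance = 1045.8200 / 9 = 116.2022
SE* = √116.2022

SE* = 10.780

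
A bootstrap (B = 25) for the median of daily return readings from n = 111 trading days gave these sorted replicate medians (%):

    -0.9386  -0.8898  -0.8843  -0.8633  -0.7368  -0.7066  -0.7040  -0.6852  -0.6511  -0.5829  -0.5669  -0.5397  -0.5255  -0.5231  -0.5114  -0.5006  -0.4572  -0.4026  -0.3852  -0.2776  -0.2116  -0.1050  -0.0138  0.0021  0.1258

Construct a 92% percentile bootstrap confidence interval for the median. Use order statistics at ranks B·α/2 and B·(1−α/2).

α = 0.08; lower rank = 25 × 0.040 = 1; upper rank = 25 × 0.960 = 24.
The 1st smallest replicate is -0.9386; the 24th is 0.0021.

(-0.9386, 0.0021)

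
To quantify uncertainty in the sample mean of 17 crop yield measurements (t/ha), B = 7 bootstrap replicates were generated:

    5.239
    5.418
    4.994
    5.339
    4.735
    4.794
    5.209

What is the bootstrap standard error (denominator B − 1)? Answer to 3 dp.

SE* = 0.267

Bootstrap SE is the standard deviation of the 7 replicate means.
Mean of replicates: (5.239 + 5.418 + 4.994 + 5.339 + 4.735 + 4.794 + 5.209) / 7 = 35.7280 / 7 = 5.1040
Sum of squared deviations: (+0.1350)² + (+0.3140)² + (−0.1100)² + (+0.2350)² + (−0.3690)² + (−0.3100)² + (+0.1050)² = 0.4274
Variance = 0.4274 / 6 = 0.0712
SE* = √0.0712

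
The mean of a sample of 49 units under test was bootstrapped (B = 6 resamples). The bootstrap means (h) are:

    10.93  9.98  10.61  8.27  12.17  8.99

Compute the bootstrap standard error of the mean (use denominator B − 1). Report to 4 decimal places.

Bootstrap SE is the standard deviation of the 6 replicate means.
Mean of replicates: (10.93 + 9.98 + 10.61 + 8.27 + 12.17 + 8.99) / 6 = 60.95000 / 6 = 10.15833
Sum of squared deviations: (+0.77167)² + (−0.17833)² + (+0.45167)² + (−1.88833)² + (+2.01167)² + (−1.16833)² = 9.80888
Variance = 9.80888 / 5 = 1.96178
SE* = √1.96178

SE* = 1.4006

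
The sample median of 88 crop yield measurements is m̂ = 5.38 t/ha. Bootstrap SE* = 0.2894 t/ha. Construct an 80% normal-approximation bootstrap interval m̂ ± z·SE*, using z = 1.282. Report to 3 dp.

(5.009, 5.751)

Margin = 1.282 × 0.2894 = 0.3710
Interval: 5.38 ± 0.3710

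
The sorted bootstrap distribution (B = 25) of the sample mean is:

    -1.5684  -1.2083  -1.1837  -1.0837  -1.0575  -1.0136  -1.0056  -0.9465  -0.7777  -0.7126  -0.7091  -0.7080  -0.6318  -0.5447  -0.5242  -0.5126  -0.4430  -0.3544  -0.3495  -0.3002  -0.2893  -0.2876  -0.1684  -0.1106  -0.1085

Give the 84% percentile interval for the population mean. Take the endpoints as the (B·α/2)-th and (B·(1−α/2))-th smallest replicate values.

(-1.2083, -0.1684)

α = 0.16; lower rank = 25 × 0.080 = 2; upper rank = 25 × 0.920 = 23.
The 2nd smallest replicate is -1.2083; the 23rd is -0.1684.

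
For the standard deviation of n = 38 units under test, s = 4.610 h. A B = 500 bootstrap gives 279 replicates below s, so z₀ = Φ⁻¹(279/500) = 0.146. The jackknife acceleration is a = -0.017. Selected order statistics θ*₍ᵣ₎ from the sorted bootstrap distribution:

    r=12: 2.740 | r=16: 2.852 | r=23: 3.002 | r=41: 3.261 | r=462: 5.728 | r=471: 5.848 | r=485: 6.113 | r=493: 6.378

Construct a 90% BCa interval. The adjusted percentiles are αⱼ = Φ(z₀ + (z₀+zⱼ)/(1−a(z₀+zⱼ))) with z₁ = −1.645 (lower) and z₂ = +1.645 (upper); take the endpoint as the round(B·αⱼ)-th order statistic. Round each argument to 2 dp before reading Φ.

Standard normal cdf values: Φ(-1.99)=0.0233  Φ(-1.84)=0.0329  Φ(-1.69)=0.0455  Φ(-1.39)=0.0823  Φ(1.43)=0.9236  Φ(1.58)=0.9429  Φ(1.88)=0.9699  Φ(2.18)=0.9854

Lower: z₀ + z₁ = 0.146 + (-1.645) = -1.499; 1 − a(z₀+z₁) = 1 − (-0.017)(-1.499) = 0.9745; argument = 0.146 + (-1.499)/0.9745 = -1.3922 → -1.39.
α₁ = Φ(-1.39) = 0.0823; rank = round(500 × 0.0823) = 41; θ*₍41₎ = 3.261.
Upper: z₀ + z₂ = 1.791; 1 − a(z₀+z₂) = 1.0304; argument = 1.8841 → 1.88; α₂ = 0.9699; rank = 485; θ*₍485₎ = 6.113.

(3.261, 6.113)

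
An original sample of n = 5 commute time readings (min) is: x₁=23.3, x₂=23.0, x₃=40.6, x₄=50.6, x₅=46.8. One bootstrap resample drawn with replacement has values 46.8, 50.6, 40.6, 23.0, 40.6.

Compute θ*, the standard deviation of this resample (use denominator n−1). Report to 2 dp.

θ* = 10.58

Mean = 40.3200; sum of squared deviations = 447.8080
s² = 447.8080 / 4 = 111.9520
s = √111.9520 = 10.58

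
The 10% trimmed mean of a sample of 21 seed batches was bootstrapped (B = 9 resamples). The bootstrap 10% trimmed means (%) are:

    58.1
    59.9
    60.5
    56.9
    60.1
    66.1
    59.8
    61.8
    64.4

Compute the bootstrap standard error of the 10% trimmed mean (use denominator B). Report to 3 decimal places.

Bootstrap SE is the standard deviation of the 9 replicate 10% trimmed means.
Mean of replicates: (58.1 + 59.9 + 60.5 + 56.9 + 60.1 + 66.1 + 59.8 + 61.8 + 64.4) / 9 = 547.6000 / 9 = 60.8444
Sum of squared deviations: (−2.7444)² + (−0.9444)² + (−0.3444)² + (−3.9444)² + (−0.7444)² + (+5.2556)² + (−1.0444)² + (+0.9556)² + (+3.5556)² = 66.9222
Variance = 66.9222 / 9 = 7.4358
SE* = √7.4358

SE* = 2.727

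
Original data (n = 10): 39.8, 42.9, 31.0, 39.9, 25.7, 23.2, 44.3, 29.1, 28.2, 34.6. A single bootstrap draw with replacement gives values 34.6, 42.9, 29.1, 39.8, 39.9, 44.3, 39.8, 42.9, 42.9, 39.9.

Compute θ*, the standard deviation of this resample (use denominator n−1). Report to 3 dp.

Mean = 39.6100; sum of squared deviations = 190.2690
s² = 190.2690 / 9 = 21.1410
s = √21.1410 = 4.598

θ* = 4.598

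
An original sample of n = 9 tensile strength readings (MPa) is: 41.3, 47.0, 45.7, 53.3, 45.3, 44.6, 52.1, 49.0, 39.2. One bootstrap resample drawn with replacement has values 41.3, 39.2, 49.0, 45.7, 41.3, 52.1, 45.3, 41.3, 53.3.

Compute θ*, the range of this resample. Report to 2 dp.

Range = 53.3 − 39.2 = 14.10

θ* = 14.10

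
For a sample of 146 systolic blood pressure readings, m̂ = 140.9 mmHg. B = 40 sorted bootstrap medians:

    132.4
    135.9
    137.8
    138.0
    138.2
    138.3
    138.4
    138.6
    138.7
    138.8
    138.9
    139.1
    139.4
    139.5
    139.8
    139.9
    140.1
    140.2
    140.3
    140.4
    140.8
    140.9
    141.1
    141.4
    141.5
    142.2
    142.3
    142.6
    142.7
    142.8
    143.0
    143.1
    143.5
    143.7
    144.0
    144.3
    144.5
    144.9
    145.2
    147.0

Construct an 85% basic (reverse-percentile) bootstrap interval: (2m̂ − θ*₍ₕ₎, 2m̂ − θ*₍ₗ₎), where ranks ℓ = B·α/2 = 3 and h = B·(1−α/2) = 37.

(137.3, 144.0)

Percentile endpoints at ranks 3 and 37: θ*₍3₎ = 137.8, θ*₍37₎ = 144.5.
Basic interval reflects these around m̂:
  lower = 2 × 140.9 − 144.5 = 137.3
  upper = 2 × 140.9 − 137.8 = 144.0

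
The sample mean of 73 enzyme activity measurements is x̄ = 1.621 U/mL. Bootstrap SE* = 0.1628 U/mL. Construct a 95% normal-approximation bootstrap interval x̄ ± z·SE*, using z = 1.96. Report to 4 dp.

Margin = 1.96 × 0.1628 = 0.31909
Interval: 1.621 ± 0.31909

(1.3019, 1.9401)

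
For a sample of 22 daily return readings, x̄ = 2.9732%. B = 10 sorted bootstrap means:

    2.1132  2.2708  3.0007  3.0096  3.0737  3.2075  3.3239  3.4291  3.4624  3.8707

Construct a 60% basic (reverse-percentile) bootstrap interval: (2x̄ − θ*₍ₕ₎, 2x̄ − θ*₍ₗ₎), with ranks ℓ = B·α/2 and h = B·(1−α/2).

(2.5173, 3.6756)

Percentile endpoints at ranks 2 and 8: θ*₍2₎ = 2.2708, θ*₍8₎ = 3.4291.
Basic interval reflects these around x̄:
  lower = 2 × 2.9732 − 3.4291 = 2.5173
  upper = 2 × 2.9732 − 2.2708 = 3.6756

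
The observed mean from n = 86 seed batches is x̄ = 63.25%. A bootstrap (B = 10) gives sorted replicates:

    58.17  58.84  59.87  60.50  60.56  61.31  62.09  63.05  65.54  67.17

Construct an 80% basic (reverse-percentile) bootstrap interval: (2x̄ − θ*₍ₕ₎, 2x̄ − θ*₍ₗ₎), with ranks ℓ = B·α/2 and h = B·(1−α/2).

(60.96, 68.33)

Percentile endpoints at ranks 1 and 9: θ*₍1₎ = 58.17, θ*₍9₎ = 65.54.
Basic interval reflects these around x̄:
  lower = 2 × 63.25 − 65.54 = 60.96
  upper = 2 × 63.25 − 58.17 = 68.33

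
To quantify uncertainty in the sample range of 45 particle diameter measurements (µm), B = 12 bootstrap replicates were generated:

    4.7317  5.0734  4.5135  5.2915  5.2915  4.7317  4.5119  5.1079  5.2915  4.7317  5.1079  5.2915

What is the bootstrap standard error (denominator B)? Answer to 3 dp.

SE* = 0.296

Bootstrap SE is the standard deviation of the 12 replicate ranges.
Mean of replicates: (4.7317 + 5.0734 + 4.5135 + 5.2915 + 5.2915 + 4.7317 + 4.5119 + 5.1079 + 5.2915 + 4.7317 + 5.1079 + 5.2915) / 12 = 59.67570 / 12 = 4.97297
Sum of squared deviations: (−0.24127)² + (+0.10043)² + (−0.45948)² + (+0.31853)² + (+0.31853)² + (−0.24127)² + (−0.46108)² + (+0.13492)² + (+0.31853)² + (−0.24127)² + (+0.13492)² + (+0.31853)² = 1.05068
Variance = 1.05068 / 12 = 0.08756
SE* = √0.08756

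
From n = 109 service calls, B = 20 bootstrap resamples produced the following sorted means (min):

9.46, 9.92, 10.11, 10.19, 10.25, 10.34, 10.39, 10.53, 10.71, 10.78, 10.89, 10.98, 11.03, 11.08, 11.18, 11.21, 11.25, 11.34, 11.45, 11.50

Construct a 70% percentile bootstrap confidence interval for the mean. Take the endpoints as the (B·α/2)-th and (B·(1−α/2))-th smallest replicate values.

α = 0.30; lower rank = 20 × 0.150 = 3; upper rank = 20 × 0.850 = 17.
The 3rd smallest replicate is 10.11; the 17th is 11.25.

(10.11, 11.25)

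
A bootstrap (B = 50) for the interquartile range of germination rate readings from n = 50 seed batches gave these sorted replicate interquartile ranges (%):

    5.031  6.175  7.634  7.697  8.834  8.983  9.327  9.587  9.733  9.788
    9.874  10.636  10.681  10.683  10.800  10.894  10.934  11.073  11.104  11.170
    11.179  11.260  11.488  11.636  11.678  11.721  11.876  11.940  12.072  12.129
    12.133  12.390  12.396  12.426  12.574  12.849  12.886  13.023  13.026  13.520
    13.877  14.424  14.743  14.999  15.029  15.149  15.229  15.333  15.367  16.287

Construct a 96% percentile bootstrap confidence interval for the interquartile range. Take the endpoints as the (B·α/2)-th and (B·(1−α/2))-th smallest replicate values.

(5.031, 15.367)

α = 0.04; lower rank = 50 × 0.020 = 1; upper rank = 50 × 0.980 = 49.
The 1st smallest replicate is 5.031; the 49th is 15.367.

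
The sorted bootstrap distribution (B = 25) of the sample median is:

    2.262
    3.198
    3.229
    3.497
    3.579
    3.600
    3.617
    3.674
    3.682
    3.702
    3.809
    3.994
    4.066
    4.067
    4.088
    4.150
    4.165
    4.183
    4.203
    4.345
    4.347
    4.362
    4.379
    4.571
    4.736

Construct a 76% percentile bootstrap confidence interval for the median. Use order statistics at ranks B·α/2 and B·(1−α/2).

(3.229, 4.362)

α = 0.24; lower rank = 25 × 0.120 = 3; upper rank = 25 × 0.880 = 22.
The 3rd smallest replicate is 3.229; the 22nd is 4.362.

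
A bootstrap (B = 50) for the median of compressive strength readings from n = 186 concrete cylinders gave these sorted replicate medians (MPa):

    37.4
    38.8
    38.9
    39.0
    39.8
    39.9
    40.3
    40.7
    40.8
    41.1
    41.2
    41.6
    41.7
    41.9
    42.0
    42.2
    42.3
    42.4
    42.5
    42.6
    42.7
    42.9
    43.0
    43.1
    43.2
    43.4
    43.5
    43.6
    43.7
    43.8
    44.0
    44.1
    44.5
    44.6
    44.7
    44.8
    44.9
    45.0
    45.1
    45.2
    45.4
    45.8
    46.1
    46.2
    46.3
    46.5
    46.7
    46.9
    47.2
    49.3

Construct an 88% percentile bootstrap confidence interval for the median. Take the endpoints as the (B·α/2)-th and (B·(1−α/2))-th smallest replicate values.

(38.9, 46.7)

α = 0.12; lower rank = 50 × 0.060 = 3; upper rank = 50 × 0.940 = 47.
The 3rd smallest replicate is 38.9; the 47th is 46.7.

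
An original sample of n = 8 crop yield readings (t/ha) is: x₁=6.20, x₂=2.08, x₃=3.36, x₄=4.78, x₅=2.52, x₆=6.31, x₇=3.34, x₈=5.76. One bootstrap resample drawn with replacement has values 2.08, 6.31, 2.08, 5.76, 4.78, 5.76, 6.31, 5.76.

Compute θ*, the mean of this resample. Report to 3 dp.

Mean = (2.08 + 6.31 + 2.08 + 5.76 + 4.78 + 5.76 + 6.31 + 5.76) / 8 = 38.840 / 8 = 4.855

θ* = 4.855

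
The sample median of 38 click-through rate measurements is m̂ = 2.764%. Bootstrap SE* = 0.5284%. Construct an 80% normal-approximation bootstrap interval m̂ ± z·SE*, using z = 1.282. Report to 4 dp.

(2.0866, 3.4414)

Margin = 1.282 × 0.5284 = 0.67741
Interval: 2.764 ± 0.67741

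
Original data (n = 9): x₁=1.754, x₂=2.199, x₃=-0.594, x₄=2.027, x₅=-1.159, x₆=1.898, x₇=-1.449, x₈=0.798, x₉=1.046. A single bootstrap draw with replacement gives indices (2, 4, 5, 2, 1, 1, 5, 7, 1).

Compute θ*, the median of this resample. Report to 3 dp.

θ* = 1.754

Resample values: 2.199, 2.027, -1.159, 2.199, 1.754, 1.754, -1.159, -1.449, 1.754.
Sorted: -1.449, -1.159, -1.159, 1.754, 1.754, 1.754, 2.027, 2.199, 2.199
Median = middle value = 1.754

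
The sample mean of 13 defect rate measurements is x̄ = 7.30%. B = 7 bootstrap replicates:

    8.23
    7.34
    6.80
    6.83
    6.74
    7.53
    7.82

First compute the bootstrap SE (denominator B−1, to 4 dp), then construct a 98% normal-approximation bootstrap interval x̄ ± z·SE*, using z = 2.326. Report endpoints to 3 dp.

Mean of replicates = 7.3271; sum of squared deviations = 1.9691; SE* = √(1.9691/6) = 0.5729
Margin = 2.326 × 0.5729 = 1.3326
Interval: 7.30 ± 1.3326

(5.967, 8.633)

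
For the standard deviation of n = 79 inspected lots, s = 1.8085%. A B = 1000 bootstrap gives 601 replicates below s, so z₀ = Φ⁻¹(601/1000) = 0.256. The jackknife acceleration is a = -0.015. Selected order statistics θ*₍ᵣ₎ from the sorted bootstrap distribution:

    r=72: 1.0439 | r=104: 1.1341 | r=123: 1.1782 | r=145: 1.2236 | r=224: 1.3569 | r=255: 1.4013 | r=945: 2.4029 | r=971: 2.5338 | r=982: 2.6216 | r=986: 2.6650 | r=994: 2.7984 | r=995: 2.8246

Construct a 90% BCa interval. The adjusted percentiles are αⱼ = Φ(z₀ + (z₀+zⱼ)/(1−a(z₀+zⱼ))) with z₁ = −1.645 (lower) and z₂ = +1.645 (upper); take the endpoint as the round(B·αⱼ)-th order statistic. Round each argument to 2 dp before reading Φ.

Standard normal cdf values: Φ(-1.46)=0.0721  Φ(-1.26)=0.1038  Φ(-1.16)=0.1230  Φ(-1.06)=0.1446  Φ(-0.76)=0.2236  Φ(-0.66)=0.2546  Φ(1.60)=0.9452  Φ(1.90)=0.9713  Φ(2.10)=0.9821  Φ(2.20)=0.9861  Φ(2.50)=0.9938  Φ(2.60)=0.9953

(1.1782, 2.6216)

Lower: z₀ + z₁ = 0.256 + (-1.645) = -1.389; 1 − a(z₀+z₁) = 1 − (-0.015)(-1.389) = 0.9792; argument = 0.256 + (-1.389)/0.9792 = -1.1626 → -1.16.
α₁ = Φ(-1.16) = 0.1230; rank = round(1000 × 0.1230) = 123; θ*₍123₎ = 1.1782.
Upper: z₀ + z₂ = 1.901; 1 − a(z₀+z₂) = 1.0285; argument = 2.1043 → 2.10; α₂ = 0.9821; rank = 982; θ*₍982₎ = 2.6216.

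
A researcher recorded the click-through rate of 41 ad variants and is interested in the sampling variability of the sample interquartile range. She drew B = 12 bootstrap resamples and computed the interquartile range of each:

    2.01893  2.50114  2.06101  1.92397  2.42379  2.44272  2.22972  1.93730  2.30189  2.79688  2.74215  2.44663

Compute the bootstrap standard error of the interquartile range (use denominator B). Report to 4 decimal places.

Bootstrap SE is the standard deviation of the 12 replicate interquartile ranges.
Mean of replicates: (2.01893 + 2.50114 + 2.06101 + 1.92397 + 2.42379 + 2.44272 + 2.22972 + 1.93730 + 2.30189 + 2.79688 + 2.74215 + 2.44663) / 12 = 27.826130 / 12 = 2.318844
Sum of squared deviations: (−0.299914)² + (+0.182296)² + (−0.257834)² + (−0.394874)² + (+0.104946)² + (+0.123876)² + (−0.089124)² + (−0.381544)² + (−0.016954)² + (+0.478036)² + (+0.423306)² + (+0.127786)² = 0.949785
Variance = 0.949785 / 12 = 0.079149
SE* = √0.079149

SE* = 0.2813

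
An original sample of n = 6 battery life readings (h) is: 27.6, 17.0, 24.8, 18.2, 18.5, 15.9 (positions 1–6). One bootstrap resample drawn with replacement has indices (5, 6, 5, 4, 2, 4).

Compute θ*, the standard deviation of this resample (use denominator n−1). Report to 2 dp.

Resample values: 18.5, 15.9, 18.5, 18.2, 17.0, 18.2.
Mean = 17.7167; sum of squared deviations = 5.5083
s² = 5.5083 / 5 = 1.1017
s = √1.1017 = 1.05

θ* = 1.05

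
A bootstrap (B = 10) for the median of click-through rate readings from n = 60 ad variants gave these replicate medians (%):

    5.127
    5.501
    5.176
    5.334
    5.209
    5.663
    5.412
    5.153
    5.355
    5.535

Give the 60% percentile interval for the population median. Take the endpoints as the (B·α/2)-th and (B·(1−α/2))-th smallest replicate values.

Sorted replicates: 5.127, 5.153, 5.176, 5.209, 5.334, 5.355, 5.412, 5.501, 5.535, 5.663
α = 0.40; lower rank = 10 × 0.200 = 2; upper rank = 10 × 0.800 = 8.
The 2nd smallest replicate is 5.153; the 8th is 5.501.

(5.153, 5.501)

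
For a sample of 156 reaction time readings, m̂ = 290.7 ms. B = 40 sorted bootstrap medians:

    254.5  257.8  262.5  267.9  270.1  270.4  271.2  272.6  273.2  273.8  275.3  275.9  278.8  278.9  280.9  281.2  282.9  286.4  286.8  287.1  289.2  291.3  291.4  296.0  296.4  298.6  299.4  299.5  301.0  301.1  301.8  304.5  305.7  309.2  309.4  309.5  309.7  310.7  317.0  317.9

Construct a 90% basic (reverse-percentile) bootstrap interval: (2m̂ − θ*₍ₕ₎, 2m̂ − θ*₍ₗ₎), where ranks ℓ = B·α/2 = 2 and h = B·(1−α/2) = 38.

Percentile endpoints at ranks 2 and 38: θ*₍2₎ = 257.8, θ*₍38₎ = 310.7.
Basic interval reflects these around m̂:
  lower = 2 × 290.7 − 310.7 = 270.7
  upper = 2 × 290.7 − 257.8 = 323.6

(270.7, 323.6)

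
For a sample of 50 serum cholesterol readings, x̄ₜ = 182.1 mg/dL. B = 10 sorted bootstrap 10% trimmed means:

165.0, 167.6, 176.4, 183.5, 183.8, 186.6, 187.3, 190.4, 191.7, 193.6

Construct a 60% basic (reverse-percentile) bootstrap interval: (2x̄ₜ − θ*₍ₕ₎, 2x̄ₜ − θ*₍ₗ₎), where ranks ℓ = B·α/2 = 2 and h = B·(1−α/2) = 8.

Percentile endpoints at ranks 2 and 8: θ*₍2₎ = 167.6, θ*₍8₎ = 190.4.
Basic interval reflects these around x̄ₜ:
  lower = 2 × 182.1 − 190.4 = 173.8
  upper = 2 × 182.1 − 167.6 = 196.6

(173.8, 196.6)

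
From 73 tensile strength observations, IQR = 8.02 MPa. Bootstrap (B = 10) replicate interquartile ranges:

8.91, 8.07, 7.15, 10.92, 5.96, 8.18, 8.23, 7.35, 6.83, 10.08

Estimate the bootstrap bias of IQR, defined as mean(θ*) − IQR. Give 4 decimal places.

mean(θ*) = (8.91 + 8.07 + 7.15 + 10.92 + 5.96 + 8.18 + 8.23 + 7.35 + 6.83 + 10.08) / 10 = 8.16800
bias = 8.16800 − 8.02

bias = +0.1480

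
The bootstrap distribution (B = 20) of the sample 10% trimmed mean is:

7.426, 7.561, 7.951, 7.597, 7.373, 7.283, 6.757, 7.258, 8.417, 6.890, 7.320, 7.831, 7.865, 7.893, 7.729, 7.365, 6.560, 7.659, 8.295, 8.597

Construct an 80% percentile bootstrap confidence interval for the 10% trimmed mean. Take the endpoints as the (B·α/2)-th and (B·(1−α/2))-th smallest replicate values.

(6.757, 8.295)

Sorted replicates: 6.560, 6.757, 6.890, 7.258, 7.283, 7.320, 7.365, 7.373, 7.426, 7.561, 7.597, 7.659, 7.729, 7.831, 7.865, 7.893, 7.951, 8.295, 8.417, 8.597
α = 0.20; lower rank = 20 × 0.100 = 2; upper rank = 20 × 0.900 = 18.
The 2nd smallest replicate is 6.757; the 18th is 8.295.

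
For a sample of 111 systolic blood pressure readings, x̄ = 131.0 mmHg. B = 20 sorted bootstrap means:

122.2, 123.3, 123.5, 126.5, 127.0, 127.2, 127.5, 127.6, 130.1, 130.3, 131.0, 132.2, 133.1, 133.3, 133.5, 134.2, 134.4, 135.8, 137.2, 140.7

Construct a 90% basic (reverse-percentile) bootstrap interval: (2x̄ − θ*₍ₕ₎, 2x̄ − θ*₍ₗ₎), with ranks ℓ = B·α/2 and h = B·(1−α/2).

(124.8, 139.8)

Percentile endpoints at ranks 1 and 19: θ*₍1₎ = 122.2, θ*₍19₎ = 137.2.
Basic interval reflects these around x̄:
  lower = 2 × 131.0 − 137.2 = 124.8
  upper = 2 × 131.0 − 122.2 = 139.8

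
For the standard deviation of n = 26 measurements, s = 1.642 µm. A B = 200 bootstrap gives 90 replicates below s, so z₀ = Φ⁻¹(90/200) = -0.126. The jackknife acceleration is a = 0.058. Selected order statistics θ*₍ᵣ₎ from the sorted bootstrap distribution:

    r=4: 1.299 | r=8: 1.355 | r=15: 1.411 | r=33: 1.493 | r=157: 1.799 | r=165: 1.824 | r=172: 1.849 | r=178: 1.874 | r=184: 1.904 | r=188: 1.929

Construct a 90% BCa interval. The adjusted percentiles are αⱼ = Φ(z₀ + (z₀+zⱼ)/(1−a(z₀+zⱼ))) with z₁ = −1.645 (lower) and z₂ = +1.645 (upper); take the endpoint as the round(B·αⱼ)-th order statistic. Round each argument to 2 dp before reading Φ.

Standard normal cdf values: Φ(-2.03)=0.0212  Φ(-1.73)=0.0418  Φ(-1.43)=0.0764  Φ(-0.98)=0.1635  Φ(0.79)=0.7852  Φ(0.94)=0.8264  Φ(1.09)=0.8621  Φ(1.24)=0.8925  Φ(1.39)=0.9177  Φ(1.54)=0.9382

(1.355, 1.929)

Lower: z₀ + z₁ = -0.126 + (-1.645) = -1.771; 1 − a(z₀+z₁) = 1 − (0.058)(-1.771) = 1.1027; argument = -0.126 + (-1.771)/1.1027 = -1.7320 → -1.73.
α₁ = Φ(-1.73) = 0.0418; rank = round(200 × 0.0418) = 8; θ*₍8₎ = 1.355.
Upper: z₀ + z₂ = 1.519; 1 − a(z₀+z₂) = 0.9119; argument = 1.5398 → 1.54; α₂ = 0.9382; rank = 188; θ*₍188₎ = 1.929.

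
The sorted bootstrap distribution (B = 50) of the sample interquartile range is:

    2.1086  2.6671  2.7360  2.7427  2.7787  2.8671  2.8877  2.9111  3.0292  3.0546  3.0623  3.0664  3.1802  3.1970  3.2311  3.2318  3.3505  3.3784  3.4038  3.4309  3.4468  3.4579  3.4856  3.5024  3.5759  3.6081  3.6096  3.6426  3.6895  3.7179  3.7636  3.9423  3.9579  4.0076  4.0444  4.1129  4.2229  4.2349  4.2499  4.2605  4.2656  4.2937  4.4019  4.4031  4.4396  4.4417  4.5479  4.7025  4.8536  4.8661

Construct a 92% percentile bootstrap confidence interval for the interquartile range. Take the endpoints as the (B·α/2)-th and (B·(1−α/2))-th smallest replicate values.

α = 0.08; lower rank = 50 × 0.040 = 2; upper rank = 50 × 0.960 = 48.
The 2nd smallest replicate is 2.6671; the 48th is 4.7025.

(2.6671, 4.7025)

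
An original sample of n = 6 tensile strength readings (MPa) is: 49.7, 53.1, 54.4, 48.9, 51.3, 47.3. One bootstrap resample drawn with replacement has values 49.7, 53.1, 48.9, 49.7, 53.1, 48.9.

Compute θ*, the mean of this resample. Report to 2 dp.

Mean = (49.7 + 53.1 + 48.9 + 49.7 + 53.1 + 48.9) / 6 = 303.40 / 6 = 50.57

θ* = 50.57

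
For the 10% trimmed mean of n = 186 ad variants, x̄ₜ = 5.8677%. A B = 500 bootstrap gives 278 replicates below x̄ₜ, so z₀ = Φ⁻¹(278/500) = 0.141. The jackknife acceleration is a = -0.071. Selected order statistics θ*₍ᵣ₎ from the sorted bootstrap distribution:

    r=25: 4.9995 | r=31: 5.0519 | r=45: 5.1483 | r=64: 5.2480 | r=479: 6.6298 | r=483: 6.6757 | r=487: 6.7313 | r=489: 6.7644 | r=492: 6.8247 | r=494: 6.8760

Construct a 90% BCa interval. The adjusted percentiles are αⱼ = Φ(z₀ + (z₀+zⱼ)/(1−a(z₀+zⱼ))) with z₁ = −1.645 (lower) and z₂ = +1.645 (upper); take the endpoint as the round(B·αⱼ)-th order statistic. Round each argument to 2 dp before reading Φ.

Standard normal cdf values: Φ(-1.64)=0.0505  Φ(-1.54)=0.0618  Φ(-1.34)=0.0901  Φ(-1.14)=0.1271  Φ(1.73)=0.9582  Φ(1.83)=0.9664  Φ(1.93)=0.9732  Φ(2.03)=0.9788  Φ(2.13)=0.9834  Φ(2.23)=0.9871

Lower: z₀ + z₁ = 0.141 + (-1.645) = -1.504; 1 − a(z₀+z₁) = 1 − (-0.071)(-1.504) = 0.8932; argument = 0.141 + (-1.504)/0.8932 = -1.5428 → -1.54.
α₁ = Φ(-1.54) = 0.0618; rank = round(500 × 0.0618) = 31; θ*₍31₎ = 5.0519.
Upper: z₀ + z₂ = 1.786; 1 − a(z₀+z₂) = 1.1268; argument = 1.7260 → 1.73; α₂ = 0.9582; rank = 479; θ*₍479₎ = 6.6298.

(5.0519, 6.6298)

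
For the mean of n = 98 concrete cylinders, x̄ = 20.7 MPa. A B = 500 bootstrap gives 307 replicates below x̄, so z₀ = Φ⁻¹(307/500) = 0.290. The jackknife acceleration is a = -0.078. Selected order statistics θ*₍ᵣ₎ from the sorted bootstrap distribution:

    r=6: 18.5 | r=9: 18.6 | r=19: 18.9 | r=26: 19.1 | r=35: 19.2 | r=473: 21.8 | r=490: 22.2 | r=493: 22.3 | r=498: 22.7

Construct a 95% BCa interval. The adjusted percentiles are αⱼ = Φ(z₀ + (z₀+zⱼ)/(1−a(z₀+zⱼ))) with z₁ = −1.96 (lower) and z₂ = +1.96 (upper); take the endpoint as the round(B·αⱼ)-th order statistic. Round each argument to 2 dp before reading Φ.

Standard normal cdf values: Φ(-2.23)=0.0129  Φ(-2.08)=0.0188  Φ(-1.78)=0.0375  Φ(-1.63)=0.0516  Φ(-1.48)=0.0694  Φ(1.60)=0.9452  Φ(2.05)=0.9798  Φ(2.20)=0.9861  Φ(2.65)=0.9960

Lower: z₀ + z₁ = 0.290 + (-1.960) = -1.670; 1 − a(z₀+z₁) = 1 − (-0.078)(-1.670) = 0.8697; argument = 0.290 + (-1.670)/0.8697 = -1.6301 → -1.63.
α₁ = Φ(-1.63) = 0.0516; rank = round(500 × 0.0516) = 26; θ*₍26₎ = 19.1.
Upper: z₀ + z₂ = 2.250; 1 − a(z₀+z₂) = 1.1755; argument = 2.2041 → 2.20; α₂ = 0.9861; rank = 493; θ*₍493₎ = 22.3.

(19.1, 22.3)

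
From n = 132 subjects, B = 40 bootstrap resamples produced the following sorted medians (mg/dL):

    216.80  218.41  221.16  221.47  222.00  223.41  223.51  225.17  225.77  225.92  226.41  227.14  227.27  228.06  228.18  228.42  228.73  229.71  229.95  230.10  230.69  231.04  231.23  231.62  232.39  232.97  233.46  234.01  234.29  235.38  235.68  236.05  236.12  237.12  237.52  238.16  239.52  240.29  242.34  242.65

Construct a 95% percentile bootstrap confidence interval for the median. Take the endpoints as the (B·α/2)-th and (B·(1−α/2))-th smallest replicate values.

α = 0.05; lower rank = 40 × 0.025 = 1; upper rank = 40 × 0.975 = 39.
The 1st smallest replicate is 216.80; the 39th is 242.34.

(216.80, 242.34)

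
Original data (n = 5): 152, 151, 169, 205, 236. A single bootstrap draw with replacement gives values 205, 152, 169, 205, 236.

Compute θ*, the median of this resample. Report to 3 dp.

Sorted: 152, 169, 205, 205, 236
Median = middle value = 205.000

θ* = 205.000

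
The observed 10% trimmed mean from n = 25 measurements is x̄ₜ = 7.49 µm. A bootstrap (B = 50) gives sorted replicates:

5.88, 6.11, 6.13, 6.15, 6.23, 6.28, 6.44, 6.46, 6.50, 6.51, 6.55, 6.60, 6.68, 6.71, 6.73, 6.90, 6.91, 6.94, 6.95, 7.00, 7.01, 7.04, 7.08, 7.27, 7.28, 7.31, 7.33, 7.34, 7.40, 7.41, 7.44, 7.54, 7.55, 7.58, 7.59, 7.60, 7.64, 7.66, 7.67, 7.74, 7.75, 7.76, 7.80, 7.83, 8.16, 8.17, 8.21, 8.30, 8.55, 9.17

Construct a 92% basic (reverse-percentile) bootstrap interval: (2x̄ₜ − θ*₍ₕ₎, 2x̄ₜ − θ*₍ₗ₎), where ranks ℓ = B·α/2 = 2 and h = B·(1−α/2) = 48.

Percentile endpoints at ranks 2 and 48: θ*₍2₎ = 6.11, θ*₍48₎ = 8.30.
Basic interval reflects these around x̄ₜ:
  lower = 2 × 7.49 − 8.30 = 6.68
  upper = 2 × 7.49 − 6.11 = 8.87

(6.68, 8.87)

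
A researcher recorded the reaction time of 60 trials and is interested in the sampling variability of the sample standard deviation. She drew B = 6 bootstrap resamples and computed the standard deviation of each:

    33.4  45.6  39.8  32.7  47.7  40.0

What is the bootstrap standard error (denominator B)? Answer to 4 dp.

Bootstrap SE is the standard deviation of the 6 replicate standard deviations.
Mean of replicates: (33.4 + 45.6 + 39.8 + 32.7 + 47.7 + 40.0) / 6 = 239.20000 / 6 = 39.86667
Sum of squared deviations: (−6.46667)² + (+5.73333)² + (−0.06667)² + (−7.16667)² + (+7.83333)² + (+0.13333)² = 187.43333
Variance = 187.43333 / 6 = 31.23889
SE* = √31.23889

SE* = 5.5892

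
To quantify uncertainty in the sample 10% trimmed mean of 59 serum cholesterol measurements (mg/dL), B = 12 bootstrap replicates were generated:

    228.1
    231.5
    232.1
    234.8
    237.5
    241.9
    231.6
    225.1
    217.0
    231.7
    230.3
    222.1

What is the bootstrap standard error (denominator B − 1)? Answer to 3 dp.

SE* = 6.681

Bootstrap SE is the standard deviation of the 12 replicate 10% trimmed means.
Mean of replicates: (228.1 + 231.5 + 232.1 + 234.8 + 237.5 + 241.9 + 231.6 + 225.1 + 217.0 + 231.7 + 230.3 + 222.1) / 12 = 2763.7000 / 12 = 230.3083
Sum of squared deviations: (−2.2083)² + (+1.1917)² + (+1.7917)² + (+4.4917)² + (+7.1917)² + (+11.5917)² + (+1.2917)² + (−5.2083)² + (−13.3083)² + (+1.3917)² + (−0.0083)² + (−8.2083)² = 490.9892
Variance = 490.9892 / 11 = 44.6354
SE* = √44.6354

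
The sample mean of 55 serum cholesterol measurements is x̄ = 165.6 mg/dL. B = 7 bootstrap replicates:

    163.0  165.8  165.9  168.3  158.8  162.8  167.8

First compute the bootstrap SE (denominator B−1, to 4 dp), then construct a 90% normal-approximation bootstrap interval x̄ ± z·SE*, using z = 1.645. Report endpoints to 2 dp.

(160.12, 171.08)

Mean of replicates = 164.6286; sum of squared deviations = 66.4943; SE* = √(66.4943/6) = 3.3290
Margin = 1.645 × 3.3290 = 5.476
Interval: 165.6 ± 5.476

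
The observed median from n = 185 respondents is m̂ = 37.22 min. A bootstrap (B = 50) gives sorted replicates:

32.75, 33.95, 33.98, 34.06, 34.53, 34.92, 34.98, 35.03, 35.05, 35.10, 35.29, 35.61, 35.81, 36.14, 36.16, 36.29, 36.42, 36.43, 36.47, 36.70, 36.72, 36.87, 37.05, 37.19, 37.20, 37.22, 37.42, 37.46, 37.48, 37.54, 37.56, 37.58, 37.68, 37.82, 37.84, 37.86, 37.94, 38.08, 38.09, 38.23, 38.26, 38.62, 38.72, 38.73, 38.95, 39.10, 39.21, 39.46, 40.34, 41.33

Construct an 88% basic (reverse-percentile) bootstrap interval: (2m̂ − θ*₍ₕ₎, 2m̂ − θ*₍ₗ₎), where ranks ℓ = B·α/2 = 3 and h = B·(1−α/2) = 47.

Percentile endpoints at ranks 3 and 47: θ*₍3₎ = 33.98, θ*₍47₎ = 39.21.
Basic interval reflects these around m̂:
  lower = 2 × 37.22 − 39.21 = 35.23
  upper = 2 × 37.22 − 33.98 = 40.46

(35.23, 40.46)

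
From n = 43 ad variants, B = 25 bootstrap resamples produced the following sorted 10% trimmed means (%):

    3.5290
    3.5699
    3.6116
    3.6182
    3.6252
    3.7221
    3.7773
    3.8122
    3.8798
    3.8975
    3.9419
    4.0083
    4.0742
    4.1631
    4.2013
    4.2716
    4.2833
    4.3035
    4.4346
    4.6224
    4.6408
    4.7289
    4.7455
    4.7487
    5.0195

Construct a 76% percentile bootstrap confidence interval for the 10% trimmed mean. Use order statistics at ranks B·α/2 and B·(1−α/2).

α = 0.24; lower rank = 25 × 0.120 = 3; upper rank = 25 × 0.880 = 22.
The 3rd smallest replicate is 3.6116; the 22nd is 4.7289.

(3.6116, 4.7289)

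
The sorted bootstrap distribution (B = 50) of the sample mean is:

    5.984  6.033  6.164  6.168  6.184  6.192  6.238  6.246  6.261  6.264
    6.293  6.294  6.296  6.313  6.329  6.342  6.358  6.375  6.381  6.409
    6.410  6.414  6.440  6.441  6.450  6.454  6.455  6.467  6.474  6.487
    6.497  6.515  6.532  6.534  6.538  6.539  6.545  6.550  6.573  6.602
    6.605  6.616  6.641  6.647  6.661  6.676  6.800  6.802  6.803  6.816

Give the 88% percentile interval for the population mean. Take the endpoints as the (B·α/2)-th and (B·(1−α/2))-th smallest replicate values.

(6.164, 6.800)

α = 0.12; lower rank = 50 × 0.060 = 3; upper rank = 50 × 0.940 = 47.
The 3rd smallest replicate is 6.164; the 47th is 6.800.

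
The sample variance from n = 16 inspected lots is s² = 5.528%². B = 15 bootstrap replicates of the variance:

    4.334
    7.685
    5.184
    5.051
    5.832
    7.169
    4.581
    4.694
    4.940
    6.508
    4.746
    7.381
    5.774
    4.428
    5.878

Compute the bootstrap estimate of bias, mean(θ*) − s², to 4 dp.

bias = +0.0843

mean(θ*) = (4.334 + 7.685 + 5.184 + 5.051 + 5.832 + 7.169 + 4.581 + 4.694 + 4.940 + 6.508 + 4.746 + 7.381 + 5.774 + 4.428 + 5.878) / 15 = 5.61233
bias = 5.61233 − 5.528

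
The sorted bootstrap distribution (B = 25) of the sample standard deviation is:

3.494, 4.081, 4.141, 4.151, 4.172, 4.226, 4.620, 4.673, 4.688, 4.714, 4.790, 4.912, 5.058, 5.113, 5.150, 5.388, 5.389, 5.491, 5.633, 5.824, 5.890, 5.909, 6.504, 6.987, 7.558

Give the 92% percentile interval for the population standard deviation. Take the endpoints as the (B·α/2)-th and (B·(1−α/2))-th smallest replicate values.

(3.494, 6.987)

α = 0.08; lower rank = 25 × 0.040 = 1; upper rank = 25 × 0.960 = 24.
The 1st smallest replicate is 3.494; the 24th is 6.987.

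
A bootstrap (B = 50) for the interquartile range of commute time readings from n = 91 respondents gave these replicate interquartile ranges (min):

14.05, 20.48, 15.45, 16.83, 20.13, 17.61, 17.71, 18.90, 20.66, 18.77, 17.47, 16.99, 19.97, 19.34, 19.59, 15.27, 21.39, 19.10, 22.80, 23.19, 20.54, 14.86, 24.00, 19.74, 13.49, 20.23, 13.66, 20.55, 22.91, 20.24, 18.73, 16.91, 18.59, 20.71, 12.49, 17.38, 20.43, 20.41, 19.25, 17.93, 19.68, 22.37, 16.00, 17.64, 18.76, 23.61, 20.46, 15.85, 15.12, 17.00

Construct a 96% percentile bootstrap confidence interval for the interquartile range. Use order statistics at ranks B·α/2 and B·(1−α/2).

(12.49, 23.61)

Sorted replicates: 12.49, 13.49, 13.66, 14.05, 14.86, 15.12, 15.27, 15.45, 15.85, 16.00, 16.83, 16.91, 16.99, 17.00, 17.38, 17.47, 17.61, 17.64, 17.71, 17.93, 18.59, 18.73, 18.76, 18.77, 18.90, 19.10, 19.25, 19.34, 19.59, 19.68, 19.74, 19.97, 20.13, 20.23, 20.24, 20.41, 20.43, 20.46, 20.48, 20.54, 20.55, 20.66, 20.71, 21.39, 22.37, 22.80, 22.91, 23.19, 23.61, 24.00
α = 0.04; lower rank = 50 × 0.020 = 1; upper rank = 50 × 0.980 = 49.
The 1st smallest replicate is 12.49; the 49th is 23.61.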